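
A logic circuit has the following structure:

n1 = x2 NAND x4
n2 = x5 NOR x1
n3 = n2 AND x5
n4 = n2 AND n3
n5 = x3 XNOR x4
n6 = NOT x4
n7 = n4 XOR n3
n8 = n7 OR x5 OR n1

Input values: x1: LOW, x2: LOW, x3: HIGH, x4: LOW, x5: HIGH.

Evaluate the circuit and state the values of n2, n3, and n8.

n2 = LOW, n3 = LOW, n8 = HIGH

n1 = x2 NAND x4 = LOW NAND LOW = HIGH
n2 = x5 NOR x1 = HIGH NOR LOW = LOW
n3 = n2 AND x5 = LOW AND HIGH = LOW
n4 = n2 AND n3 = LOW AND LOW = LOW
n7 = n4 XOR n3 = LOW XOR LOW = LOW
n8 = n7 OR x5 OR n1 = LOW OR HIGH OR HIGH = HIGH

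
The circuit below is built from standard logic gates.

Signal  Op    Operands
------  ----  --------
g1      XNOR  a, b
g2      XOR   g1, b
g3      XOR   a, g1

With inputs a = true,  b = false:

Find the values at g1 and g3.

g1 = false, g3 = true

g1 = a XNOR b = true XNOR false = false
g3 = a XOR g1 = true XOR false = true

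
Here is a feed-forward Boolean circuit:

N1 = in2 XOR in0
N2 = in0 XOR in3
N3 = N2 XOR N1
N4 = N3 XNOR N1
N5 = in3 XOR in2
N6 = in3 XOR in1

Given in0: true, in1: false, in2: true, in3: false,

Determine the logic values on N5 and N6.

N5 = true  N6 = false

N5 = in3 XOR in2 = false XOR true = true
N6 = in3 XOR in1 = false XOR false = false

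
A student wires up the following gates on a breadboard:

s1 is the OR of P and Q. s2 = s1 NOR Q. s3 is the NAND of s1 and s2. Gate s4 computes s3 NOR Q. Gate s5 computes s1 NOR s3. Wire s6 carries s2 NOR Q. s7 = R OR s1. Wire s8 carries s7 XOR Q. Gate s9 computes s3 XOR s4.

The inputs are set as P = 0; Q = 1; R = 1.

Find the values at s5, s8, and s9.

s5 = 0; s8 = 0; s9 = 1

s1 = P OR Q = 0 OR 1 = 1
s2 = s1 NOR Q = 1 NOR 1 = 0
s3 = s1 NAND s2 = 1 NAND 0 = 1
s4 = s3 NOR Q = 1 NOR 1 = 0
s5 = s1 NOR s3 = 1 NOR 1 = 0
s7 = R OR s1 = 1 OR 1 = 1
s8 = s7 XOR Q = 1 XOR 1 = 0
s9 = s3 XOR s4 = 1 XOR 0 = 1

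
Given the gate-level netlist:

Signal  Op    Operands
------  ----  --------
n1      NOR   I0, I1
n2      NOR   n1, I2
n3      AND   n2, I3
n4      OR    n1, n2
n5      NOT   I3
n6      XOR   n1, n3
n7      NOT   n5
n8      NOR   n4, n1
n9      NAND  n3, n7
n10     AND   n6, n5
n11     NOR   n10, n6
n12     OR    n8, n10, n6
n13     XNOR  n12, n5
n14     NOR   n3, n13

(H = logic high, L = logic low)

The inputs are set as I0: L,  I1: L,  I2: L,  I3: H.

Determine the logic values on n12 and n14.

n12 = H  n14 = H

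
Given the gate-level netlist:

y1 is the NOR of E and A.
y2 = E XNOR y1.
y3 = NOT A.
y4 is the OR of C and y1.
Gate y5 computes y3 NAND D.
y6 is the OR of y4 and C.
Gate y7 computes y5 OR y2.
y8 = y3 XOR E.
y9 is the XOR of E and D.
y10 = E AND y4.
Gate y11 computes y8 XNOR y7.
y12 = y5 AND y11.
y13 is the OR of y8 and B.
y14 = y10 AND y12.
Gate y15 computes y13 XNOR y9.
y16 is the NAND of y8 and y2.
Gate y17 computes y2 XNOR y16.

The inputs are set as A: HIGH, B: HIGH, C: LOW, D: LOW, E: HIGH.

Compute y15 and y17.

y15 = HIGH; y17 = LOW

y1 = E NOR A = HIGH NOR HIGH = LOW
y2 = E XNOR y1 = HIGH XNOR LOW = LOW
y3 = NOT A = NOT HIGH = LOW
y8 = y3 XOR E = LOW XOR HIGH = HIGH
y9 = E XOR D = HIGH XOR LOW = HIGH
y13 = y8 OR B = HIGH OR HIGH = HIGH
y15 = y13 XNOR y9 = HIGH XNOR HIGH = HIGH
y16 = y8 NAND y2 = HIGH NAND LOW = HIGH
y17 = y2 XNOR y16 = LOW XNOR HIGH = LOW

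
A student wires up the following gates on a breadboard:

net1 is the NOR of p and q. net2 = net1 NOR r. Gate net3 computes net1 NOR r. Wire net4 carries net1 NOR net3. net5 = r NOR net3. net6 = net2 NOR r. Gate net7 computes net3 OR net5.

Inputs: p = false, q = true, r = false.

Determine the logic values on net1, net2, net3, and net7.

net1 = p NOR q = false NOR true = false
net2 = net1 NOR r = false NOR false = true
net3 = net1 NOR r = false NOR false = true
net5 = r NOR net3 = false NOR true = false
net7 = net3 OR net5 = true OR false = true

net1 = false, net2 = true, net3 = true, net7 = true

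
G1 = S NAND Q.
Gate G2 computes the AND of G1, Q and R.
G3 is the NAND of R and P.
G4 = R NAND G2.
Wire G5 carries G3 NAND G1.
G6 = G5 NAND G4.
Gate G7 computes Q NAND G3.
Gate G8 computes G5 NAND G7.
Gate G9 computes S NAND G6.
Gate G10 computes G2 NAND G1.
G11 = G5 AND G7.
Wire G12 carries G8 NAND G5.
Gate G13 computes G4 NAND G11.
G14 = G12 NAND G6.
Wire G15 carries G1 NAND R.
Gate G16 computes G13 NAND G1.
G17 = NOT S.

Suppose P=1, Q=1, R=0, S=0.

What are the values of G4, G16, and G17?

G4 = 1, G16 = 0, G17 = 1

G1 = S NAND Q = 0 NAND 1 = 1
G2 = G1 AND Q AND R = 1 AND 1 AND 0 = 0
G3 = R NAND P = 0 NAND 1 = 1
G4 = R NAND G2 = 0 NAND 0 = 1
G5 = G3 NAND G1 = 1 NAND 1 = 0
G7 = Q NAND G3 = 1 NAND 1 = 0
G11 = G5 AND G7 = 0 AND 0 = 0
G13 = G4 NAND G11 = 1 NAND 0 = 1
G16 = G13 NAND G1 = 1 NAND 1 = 0
G17 = NOT S = NOT 0 = 1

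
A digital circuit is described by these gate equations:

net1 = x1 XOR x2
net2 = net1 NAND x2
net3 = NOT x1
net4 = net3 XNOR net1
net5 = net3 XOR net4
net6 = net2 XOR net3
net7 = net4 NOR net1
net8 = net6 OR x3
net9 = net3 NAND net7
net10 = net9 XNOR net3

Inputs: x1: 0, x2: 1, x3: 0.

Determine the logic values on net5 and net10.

net5 = 0  net10 = 1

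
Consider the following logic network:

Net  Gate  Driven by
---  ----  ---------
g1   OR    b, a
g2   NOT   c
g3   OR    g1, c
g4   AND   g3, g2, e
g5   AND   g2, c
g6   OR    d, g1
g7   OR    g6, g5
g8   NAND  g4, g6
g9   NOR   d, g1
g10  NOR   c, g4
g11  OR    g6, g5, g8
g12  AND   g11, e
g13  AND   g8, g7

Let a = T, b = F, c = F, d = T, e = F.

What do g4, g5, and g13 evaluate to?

g4 = F; g5 = F; g13 = T

g1 = b OR a = F OR T = T
g2 = NOT c = NOT F = T
g3 = g1 OR c = T OR F = T
g4 = g3 AND g2 AND e = T AND T AND F = F
g5 = g2 AND c = T AND F = F
g6 = d OR g1 = T OR T = T
g7 = g6 OR g5 = T OR F = T
g8 = g4 NAND g6 = F NAND T = T
g13 = g8 AND g7 = T AND T = T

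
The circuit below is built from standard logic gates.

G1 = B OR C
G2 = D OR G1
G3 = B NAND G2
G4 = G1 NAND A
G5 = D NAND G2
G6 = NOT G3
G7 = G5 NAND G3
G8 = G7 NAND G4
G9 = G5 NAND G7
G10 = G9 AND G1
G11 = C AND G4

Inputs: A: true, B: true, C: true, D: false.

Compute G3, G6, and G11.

G1 = B OR C = true OR true = true
G2 = D OR G1 = false OR true = true
G3 = B NAND G2 = true NAND true = false
G4 = G1 NAND A = true NAND true = false
G6 = NOT G3 = NOT false = true
G11 = C AND G4 = true AND false = false

G3 = false, G6 = true, G11 = false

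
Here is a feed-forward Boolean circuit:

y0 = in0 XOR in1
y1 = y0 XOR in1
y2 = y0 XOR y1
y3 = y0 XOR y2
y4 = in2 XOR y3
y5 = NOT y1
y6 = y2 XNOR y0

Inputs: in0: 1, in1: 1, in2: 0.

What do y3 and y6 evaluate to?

y0 = in0 XOR in1 = 1 XOR 1 = 0
y1 = y0 XOR in1 = 0 XOR 1 = 1
y2 = y0 XOR y1 = 0 XOR 1 = 1
y3 = y0 XOR y2 = 0 XOR 1 = 1
y6 = y2 XNOR y0 = 1 XNOR 0 = 0

y3 = 1; y6 = 0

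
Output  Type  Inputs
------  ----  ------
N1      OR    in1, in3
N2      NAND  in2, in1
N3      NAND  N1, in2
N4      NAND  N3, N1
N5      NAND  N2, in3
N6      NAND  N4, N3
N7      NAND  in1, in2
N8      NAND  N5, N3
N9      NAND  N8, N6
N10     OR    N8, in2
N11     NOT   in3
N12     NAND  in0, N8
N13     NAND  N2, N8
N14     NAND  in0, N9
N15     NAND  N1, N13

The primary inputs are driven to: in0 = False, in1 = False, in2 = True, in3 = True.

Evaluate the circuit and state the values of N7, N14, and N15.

N7 = True, N14 = True, N15 = True

N1 = in1 OR in3 = False OR True = True
N2 = in2 NAND in1 = True NAND False = True
N3 = N1 NAND in2 = True NAND True = False
N4 = N3 NAND N1 = False NAND True = True
N5 = N2 NAND in3 = True NAND True = False
N6 = N4 NAND N3 = True NAND False = True
N7 = in1 NAND in2 = False NAND True = True
N8 = N5 NAND N3 = False NAND False = True
N9 = N8 NAND N6 = True NAND True = False
N13 = N2 NAND N8 = True NAND True = False
N14 = in0 NAND N9 = False NAND False = True
N15 = N1 NAND N13 = True NAND False = True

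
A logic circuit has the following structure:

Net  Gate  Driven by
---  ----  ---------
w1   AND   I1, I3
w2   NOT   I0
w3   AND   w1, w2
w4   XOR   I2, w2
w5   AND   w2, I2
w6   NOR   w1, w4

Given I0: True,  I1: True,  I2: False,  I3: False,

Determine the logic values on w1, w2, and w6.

w1 = I1 AND I3 = True AND False = False
w2 = NOT I0 = NOT True = False
w4 = I2 XOR w2 = False XOR False = False
w6 = w1 NOR w4 = False NOR False = True

w1 = False, w2 = False, w6 = True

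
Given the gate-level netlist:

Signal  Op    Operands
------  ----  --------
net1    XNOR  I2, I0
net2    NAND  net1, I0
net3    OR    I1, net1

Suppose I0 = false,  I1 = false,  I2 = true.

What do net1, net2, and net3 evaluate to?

net1 = false, net2 = true, net3 = false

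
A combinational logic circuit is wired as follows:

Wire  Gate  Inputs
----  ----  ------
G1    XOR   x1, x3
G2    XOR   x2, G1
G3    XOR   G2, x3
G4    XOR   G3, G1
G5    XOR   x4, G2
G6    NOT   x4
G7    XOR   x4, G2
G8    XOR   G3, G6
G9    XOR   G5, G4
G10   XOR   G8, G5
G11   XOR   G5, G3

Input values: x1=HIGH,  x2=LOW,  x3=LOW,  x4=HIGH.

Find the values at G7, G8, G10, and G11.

G7 = LOW, G8 = HIGH, G10 = HIGH, G11 = HIGH

G1 = x1 XOR x3 = HIGH XOR LOW = HIGH
G2 = x2 XOR G1 = LOW XOR HIGH = HIGH
G3 = G2 XOR x3 = HIGH XOR LOW = HIGH
G5 = x4 XOR G2 = HIGH XOR HIGH = LOW
G6 = NOT x4 = NOT HIGH = LOW
G7 = x4 XOR G2 = HIGH XOR HIGH = LOW
G8 = G3 XOR G6 = HIGH XOR LOW = HIGH
G10 = G8 XOR G5 = HIGH XOR LOW = HIGH
G11 = G5 XOR G3 = LOW XOR HIGH = HIGH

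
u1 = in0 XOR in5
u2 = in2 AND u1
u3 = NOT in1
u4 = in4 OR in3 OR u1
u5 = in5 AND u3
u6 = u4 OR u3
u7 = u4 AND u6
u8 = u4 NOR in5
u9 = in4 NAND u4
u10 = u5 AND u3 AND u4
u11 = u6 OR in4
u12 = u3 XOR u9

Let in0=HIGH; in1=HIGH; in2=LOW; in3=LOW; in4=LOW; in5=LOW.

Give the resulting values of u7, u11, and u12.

u7 = HIGH, u11 = HIGH, u12 = HIGH

u1 = in0 XOR in5 = HIGH XOR LOW = HIGH
u3 = NOT in1 = NOT HIGH = LOW
u4 = in4 OR in3 OR u1 = LOW OR LOW OR HIGH = HIGH
u6 = u4 OR u3 = HIGH OR LOW = HIGH
u7 = u4 AND u6 = HIGH AND HIGH = HIGH
u9 = in4 NAND u4 = LOW NAND HIGH = HIGH
u11 = u6 OR in4 = HIGH OR LOW = HIGH
u12 = u3 XOR u9 = LOW XOR HIGH = HIGH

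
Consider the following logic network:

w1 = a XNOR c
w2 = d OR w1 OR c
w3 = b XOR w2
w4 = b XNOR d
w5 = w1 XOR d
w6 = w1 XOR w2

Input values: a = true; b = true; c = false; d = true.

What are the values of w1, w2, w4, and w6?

w1 = false; w2 = true; w4 = true; w6 = true

w1 = a XNOR c = true XNOR false = false
w2 = d OR w1 OR c = true OR false OR false = true
w4 = b XNOR d = true XNOR true = true
w6 = w1 XOR w2 = false XOR true = true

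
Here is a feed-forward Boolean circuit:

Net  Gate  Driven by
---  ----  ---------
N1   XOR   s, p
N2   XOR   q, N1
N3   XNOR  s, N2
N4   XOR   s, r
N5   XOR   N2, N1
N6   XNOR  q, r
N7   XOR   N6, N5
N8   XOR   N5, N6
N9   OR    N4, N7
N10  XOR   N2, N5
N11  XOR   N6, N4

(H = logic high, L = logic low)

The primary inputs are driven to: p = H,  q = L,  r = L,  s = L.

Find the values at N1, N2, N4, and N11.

N1 = s XOR p = L XOR H = H
N2 = q XOR N1 = L XOR H = H
N4 = s XOR r = L XOR L = L
N6 = q XNOR r = L XNOR L = H
N11 = N6 XOR N4 = H XOR L = H

N1 = H  N2 = H  N4 = L  N11 = H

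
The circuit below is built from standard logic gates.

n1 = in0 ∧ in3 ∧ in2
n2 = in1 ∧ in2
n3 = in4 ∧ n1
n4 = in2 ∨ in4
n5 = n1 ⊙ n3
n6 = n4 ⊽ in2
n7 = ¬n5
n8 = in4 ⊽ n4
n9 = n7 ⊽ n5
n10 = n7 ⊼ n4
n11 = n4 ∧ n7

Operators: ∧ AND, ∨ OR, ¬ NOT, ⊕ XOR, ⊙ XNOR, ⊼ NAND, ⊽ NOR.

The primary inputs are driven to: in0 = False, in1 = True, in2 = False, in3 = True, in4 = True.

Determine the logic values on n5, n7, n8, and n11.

n5 = True  n7 = False  n8 = False  n11 = False

n1 = in0 AND in3 AND in2 = False AND True AND False = False
n3 = in4 AND n1 = True AND False = False
n4 = in2 OR in4 = False OR True = True
n5 = n1 XNOR n3 = False XNOR False = True
n7 = NOT n5 = NOT True = False
n8 = in4 NOR n4 = True NOR True = False
n11 = n4 AND n7 = True AND False = False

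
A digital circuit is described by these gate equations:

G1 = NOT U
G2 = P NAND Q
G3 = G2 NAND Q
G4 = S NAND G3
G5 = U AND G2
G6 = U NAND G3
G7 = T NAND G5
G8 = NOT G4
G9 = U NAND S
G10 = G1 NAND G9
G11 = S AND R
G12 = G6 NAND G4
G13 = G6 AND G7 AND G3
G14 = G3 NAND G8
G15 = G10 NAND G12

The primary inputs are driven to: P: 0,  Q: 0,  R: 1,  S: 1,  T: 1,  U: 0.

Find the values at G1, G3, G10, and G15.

G1 = NOT U = NOT 0 = 1
G2 = P NAND Q = 0 NAND 0 = 1
G3 = G2 NAND Q = 1 NAND 0 = 1
G4 = S NAND G3 = 1 NAND 1 = 0
G6 = U NAND G3 = 0 NAND 1 = 1
G9 = U NAND S = 0 NAND 1 = 1
G10 = G1 NAND G9 = 1 NAND 1 = 0
G12 = G6 NAND G4 = 1 NAND 0 = 1
G15 = G10 NAND G12 = 0 NAND 1 = 1

G1 = 1; G3 = 1; G10 = 0; G15 = 1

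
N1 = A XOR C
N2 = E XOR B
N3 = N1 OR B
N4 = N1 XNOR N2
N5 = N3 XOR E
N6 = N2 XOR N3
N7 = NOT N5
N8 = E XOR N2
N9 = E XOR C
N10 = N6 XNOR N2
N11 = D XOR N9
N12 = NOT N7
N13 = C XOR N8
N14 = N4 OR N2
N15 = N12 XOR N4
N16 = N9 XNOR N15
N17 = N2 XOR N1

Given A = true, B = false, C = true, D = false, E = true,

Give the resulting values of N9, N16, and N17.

N9 = false, N16 = false, N17 = true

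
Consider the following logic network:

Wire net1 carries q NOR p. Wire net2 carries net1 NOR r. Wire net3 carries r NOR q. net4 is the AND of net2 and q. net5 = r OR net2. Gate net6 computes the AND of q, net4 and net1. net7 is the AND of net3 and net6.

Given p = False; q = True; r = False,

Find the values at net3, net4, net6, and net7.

net3 = False  net4 = True  net6 = False  net7 = False

net1 = q NOR p = True NOR False = False
net2 = net1 NOR r = False NOR False = True
net3 = r NOR q = False NOR True = False
net4 = net2 AND q = True AND True = True
net6 = q AND net4 AND net1 = True AND True AND False = False
net7 = net3 AND net6 = False AND False = False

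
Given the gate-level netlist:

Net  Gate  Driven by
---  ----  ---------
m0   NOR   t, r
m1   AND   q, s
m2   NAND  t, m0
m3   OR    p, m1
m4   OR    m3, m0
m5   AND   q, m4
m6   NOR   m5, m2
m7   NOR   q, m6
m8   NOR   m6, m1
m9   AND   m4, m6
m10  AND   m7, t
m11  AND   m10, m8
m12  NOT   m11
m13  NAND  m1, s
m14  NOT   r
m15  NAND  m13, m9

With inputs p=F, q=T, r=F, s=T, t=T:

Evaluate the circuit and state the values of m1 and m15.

m1 = T, m15 = T

m0 = t NOR r = T NOR F = F
m1 = q AND s = T AND T = T
m2 = t NAND m0 = T NAND F = T
m3 = p OR m1 = F OR T = T
m4 = m3 OR m0 = T OR F = T
m5 = q AND m4 = T AND T = T
m6 = m5 NOR m2 = T NOR T = F
m9 = m4 AND m6 = T AND F = F
m13 = m1 NAND s = T NAND T = F
m15 = m13 NAND m9 = F NAND F = T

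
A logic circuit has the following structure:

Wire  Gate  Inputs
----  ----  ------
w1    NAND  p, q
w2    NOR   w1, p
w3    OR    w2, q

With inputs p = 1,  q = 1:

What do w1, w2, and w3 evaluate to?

w1 = 0; w2 = 0; w3 = 1

w1 = p NAND q = 1 NAND 1 = 0
w2 = w1 NOR p = 0 NOR 1 = 0
w3 = w2 OR q = 0 OR 1 = 1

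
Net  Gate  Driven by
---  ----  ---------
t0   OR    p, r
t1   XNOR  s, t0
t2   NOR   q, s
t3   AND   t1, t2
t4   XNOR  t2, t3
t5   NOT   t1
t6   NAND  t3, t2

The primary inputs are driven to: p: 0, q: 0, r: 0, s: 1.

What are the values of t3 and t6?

t3 = 0, t6 = 1

t0 = p OR r = 0 OR 0 = 0
t1 = s XNOR t0 = 1 XNOR 0 = 0
t2 = q NOR s = 0 NOR 1 = 0
t3 = t1 AND t2 = 0 AND 0 = 0
t6 = t3 NAND t2 = 0 NAND 0 = 1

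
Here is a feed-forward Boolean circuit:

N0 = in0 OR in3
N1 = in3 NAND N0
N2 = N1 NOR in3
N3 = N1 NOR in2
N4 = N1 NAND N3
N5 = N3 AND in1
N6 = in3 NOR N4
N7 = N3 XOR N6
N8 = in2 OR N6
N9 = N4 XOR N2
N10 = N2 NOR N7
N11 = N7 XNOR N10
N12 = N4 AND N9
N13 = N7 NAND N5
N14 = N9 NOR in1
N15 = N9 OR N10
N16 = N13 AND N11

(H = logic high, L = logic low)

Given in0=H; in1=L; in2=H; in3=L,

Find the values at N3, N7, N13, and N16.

N3 = L  N7 = L  N13 = H  N16 = L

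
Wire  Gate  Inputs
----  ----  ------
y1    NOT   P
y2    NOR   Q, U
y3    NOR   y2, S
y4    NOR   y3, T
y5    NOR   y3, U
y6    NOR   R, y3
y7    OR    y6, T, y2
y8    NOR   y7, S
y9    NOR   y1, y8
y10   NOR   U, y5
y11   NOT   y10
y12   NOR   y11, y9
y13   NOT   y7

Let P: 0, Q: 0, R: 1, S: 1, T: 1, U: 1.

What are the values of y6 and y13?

y6 = 0  y13 = 0

y2 = Q NOR U = 0 NOR 1 = 0
y3 = y2 NOR S = 0 NOR 1 = 0
y6 = R NOR y3 = 1 NOR 0 = 0
y7 = y6 OR T OR y2 = 0 OR 1 OR 0 = 1
y13 = NOT y7 = NOT 1 = 0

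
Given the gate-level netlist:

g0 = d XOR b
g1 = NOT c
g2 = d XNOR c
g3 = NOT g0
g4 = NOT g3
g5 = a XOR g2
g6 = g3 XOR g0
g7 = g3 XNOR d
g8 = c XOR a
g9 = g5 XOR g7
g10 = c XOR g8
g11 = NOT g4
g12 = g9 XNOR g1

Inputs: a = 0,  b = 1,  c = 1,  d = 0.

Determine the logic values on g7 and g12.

g7 = 1, g12 = 0

g0 = d XOR b = 0 XOR 1 = 1
g1 = NOT c = NOT 1 = 0
g2 = d XNOR c = 0 XNOR 1 = 0
g3 = NOT g0 = NOT 1 = 0
g5 = a XOR g2 = 0 XOR 0 = 0
g7 = g3 XNOR d = 0 XNOR 0 = 1
g9 = g5 XOR g7 = 0 XOR 1 = 1
g12 = g9 XNOR g1 = 1 XNOR 0 = 0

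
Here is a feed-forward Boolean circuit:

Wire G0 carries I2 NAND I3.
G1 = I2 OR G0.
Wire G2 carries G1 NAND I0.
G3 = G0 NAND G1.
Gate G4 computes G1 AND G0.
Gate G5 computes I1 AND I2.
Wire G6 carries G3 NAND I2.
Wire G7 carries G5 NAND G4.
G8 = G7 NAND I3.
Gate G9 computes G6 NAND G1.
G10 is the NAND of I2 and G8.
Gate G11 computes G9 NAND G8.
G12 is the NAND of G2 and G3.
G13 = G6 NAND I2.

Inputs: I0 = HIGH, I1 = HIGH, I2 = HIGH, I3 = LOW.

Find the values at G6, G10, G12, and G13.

G6 = HIGH, G10 = LOW, G12 = HIGH, G13 = LOW

G0 = I2 NAND I3 = HIGH NAND LOW = HIGH
G1 = I2 OR G0 = HIGH OR HIGH = HIGH
G2 = G1 NAND I0 = HIGH NAND HIGH = LOW
G3 = G0 NAND G1 = HIGH NAND HIGH = LOW
G4 = G1 AND G0 = HIGH AND HIGH = HIGH
G5 = I1 AND I2 = HIGH AND HIGH = HIGH
G6 = G3 NAND I2 = LOW NAND HIGH = HIGH
G7 = G5 NAND G4 = HIGH NAND HIGH = LOW
G8 = G7 NAND I3 = LOW NAND LOW = HIGH
G10 = I2 NAND G8 = HIGH NAND HIGH = LOW
G12 = G2 NAND G3 = LOW NAND LOW = HIGH
G13 = G6 NAND I2 = HIGH NAND HIGH = LOW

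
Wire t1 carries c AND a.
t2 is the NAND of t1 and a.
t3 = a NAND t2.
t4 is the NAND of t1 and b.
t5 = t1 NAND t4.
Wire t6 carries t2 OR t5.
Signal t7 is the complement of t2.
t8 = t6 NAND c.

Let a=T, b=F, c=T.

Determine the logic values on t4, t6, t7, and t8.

t4 = T, t6 = F, t7 = T, t8 = T

t1 = c AND a = T AND T = T
t2 = t1 NAND a = T NAND T = F
t4 = t1 NAND b = T NAND F = T
t5 = t1 NAND t4 = T NAND T = F
t6 = t2 OR t5 = F OR F = F
t7 = NOT t2 = NOT F = T
t8 = t6 NAND c = F NAND T = T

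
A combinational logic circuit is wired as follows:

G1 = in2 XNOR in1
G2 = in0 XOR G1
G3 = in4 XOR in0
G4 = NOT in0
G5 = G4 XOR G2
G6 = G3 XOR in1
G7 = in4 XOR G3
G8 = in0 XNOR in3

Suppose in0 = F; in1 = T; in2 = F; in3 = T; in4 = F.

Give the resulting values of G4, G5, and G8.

G4 = T; G5 = T; G8 = F

G1 = in2 XNOR in1 = F XNOR T = F
G2 = in0 XOR G1 = F XOR F = F
G4 = NOT in0 = NOT F = T
G5 = G4 XOR G2 = T XOR F = T
G8 = in0 XNOR in3 = F XNOR T = F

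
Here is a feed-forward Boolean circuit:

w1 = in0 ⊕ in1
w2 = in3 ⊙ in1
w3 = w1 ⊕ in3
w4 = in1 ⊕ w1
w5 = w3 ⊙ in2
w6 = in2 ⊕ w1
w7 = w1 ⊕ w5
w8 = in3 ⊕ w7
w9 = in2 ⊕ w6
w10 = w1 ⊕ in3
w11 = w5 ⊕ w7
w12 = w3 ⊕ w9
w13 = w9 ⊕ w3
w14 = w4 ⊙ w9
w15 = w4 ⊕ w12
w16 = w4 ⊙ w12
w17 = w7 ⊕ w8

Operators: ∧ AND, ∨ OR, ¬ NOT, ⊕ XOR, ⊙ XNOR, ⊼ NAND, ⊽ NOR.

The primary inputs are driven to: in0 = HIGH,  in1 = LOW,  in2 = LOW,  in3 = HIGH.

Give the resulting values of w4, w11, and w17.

w1 = in0 XOR in1 = HIGH XOR LOW = HIGH
w3 = w1 XOR in3 = HIGH XOR HIGH = LOW
w4 = in1 XOR w1 = LOW XOR HIGH = HIGH
w5 = w3 XNOR in2 = LOW XNOR LOW = HIGH
w7 = w1 XOR w5 = HIGH XOR HIGH = LOW
w8 = in3 XOR w7 = HIGH XOR LOW = HIGH
w11 = w5 XOR w7 = HIGH XOR LOW = HIGH
w17 = w7 XOR w8 = LOW XOR HIGH = HIGH

w4 = HIGH; w11 = HIGH; w17 = HIGH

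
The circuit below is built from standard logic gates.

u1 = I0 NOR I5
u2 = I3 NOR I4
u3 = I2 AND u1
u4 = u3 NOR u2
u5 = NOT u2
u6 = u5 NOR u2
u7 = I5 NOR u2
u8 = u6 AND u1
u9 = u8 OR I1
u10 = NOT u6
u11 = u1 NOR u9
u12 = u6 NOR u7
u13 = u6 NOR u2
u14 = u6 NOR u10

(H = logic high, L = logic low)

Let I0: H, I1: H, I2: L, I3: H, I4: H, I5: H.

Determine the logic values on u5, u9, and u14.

u1 = I0 NOR I5 = H NOR H = L
u2 = I3 NOR I4 = H NOR H = L
u5 = NOT u2 = NOT L = H
u6 = u5 NOR u2 = H NOR L = L
u8 = u6 AND u1 = L AND L = L
u9 = u8 OR I1 = L OR H = H
u10 = NOT u6 = NOT L = H
u14 = u6 NOR u10 = L NOR H = L

u5 = H  u9 = H  u14 = L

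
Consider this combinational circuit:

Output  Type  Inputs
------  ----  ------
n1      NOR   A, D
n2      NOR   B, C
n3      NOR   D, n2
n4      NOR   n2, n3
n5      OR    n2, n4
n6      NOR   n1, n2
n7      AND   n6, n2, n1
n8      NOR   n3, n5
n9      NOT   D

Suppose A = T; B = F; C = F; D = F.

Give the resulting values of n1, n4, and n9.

n1 = A NOR D = T NOR F = F
n2 = B NOR C = F NOR F = T
n3 = D NOR n2 = F NOR T = F
n4 = n2 NOR n3 = T NOR F = F
n9 = NOT D = NOT F = T

n1 = F, n4 = F, n9 = T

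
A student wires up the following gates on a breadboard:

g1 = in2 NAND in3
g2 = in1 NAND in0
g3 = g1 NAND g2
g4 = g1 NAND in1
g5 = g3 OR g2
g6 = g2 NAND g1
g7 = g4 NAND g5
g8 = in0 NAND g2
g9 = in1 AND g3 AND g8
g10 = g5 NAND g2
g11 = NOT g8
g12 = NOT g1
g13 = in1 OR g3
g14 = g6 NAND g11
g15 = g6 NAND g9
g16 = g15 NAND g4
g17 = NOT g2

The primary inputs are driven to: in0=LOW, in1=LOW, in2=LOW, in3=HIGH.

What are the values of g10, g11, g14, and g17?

g10 = LOW, g11 = LOW, g14 = HIGH, g17 = LOW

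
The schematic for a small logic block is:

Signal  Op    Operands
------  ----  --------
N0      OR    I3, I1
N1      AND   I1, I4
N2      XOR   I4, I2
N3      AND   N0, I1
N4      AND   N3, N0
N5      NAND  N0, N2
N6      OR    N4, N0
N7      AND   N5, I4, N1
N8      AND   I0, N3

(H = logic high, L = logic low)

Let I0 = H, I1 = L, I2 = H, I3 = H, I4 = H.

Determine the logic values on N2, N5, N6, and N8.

N0 = I3 OR I1 = H OR L = H
N2 = I4 XOR I2 = H XOR H = L
N3 = N0 AND I1 = H AND L = L
N4 = N3 AND N0 = L AND H = L
N5 = N0 NAND N2 = H NAND L = H
N6 = N4 OR N0 = L OR H = H
N8 = I0 AND N3 = H AND L = L

N2 = L  N5 = H  N6 = H  N8 = L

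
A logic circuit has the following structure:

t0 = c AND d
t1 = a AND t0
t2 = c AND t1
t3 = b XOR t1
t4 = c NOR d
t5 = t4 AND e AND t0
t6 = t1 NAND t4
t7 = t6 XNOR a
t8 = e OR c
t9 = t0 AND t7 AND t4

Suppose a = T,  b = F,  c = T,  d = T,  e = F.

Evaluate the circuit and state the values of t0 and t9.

t0 = T; t9 = F

t0 = c AND d = T AND T = T
t1 = a AND t0 = T AND T = T
t4 = c NOR d = T NOR T = F
t6 = t1 NAND t4 = T NAND F = T
t7 = t6 XNOR a = T XNOR T = T
t9 = t0 AND t7 AND t4 = T AND T AND F = F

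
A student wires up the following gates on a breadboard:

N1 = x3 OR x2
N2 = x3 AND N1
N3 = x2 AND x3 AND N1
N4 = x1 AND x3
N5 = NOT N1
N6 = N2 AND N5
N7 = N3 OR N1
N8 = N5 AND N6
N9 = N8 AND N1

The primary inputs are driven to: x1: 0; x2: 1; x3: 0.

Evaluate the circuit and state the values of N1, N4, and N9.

N1 = 1; N4 = 0; N9 = 0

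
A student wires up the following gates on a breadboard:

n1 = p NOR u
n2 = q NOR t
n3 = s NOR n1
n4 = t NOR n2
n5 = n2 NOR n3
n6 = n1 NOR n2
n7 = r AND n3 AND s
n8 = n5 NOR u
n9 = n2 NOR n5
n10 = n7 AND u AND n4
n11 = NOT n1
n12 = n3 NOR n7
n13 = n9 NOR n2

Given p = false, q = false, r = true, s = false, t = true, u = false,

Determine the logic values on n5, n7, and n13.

n5 = true, n7 = false, n13 = true

n1 = p NOR u = false NOR false = true
n2 = q NOR t = false NOR true = false
n3 = s NOR n1 = false NOR true = false
n5 = n2 NOR n3 = false NOR false = true
n7 = r AND n3 AND s = true AND false AND false = false
n9 = n2 NOR n5 = false NOR true = false
n13 = n9 NOR n2 = false NOR false = true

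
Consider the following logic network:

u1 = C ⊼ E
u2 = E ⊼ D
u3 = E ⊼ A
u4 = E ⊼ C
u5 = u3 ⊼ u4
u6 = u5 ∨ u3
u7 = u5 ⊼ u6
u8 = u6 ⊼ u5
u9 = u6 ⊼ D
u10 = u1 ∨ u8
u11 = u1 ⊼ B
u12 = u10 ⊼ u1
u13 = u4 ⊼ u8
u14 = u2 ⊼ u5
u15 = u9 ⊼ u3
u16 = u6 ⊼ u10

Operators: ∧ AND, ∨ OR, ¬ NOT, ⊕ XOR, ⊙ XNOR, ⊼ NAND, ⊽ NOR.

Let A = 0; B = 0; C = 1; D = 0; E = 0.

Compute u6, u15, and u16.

u6 = 1  u15 = 0  u16 = 0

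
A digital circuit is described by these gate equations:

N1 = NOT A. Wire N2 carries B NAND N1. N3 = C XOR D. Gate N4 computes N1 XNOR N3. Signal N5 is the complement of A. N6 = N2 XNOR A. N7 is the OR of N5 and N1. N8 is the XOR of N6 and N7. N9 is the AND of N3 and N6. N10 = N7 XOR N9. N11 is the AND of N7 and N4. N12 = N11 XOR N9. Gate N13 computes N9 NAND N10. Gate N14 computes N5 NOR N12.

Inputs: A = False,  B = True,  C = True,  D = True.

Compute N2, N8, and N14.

N2 = False, N8 = False, N14 = False

N1 = NOT A = NOT False = True
N2 = B NAND N1 = True NAND True = False
N3 = C XOR D = True XOR True = False
N4 = N1 XNOR N3 = True XNOR False = False
N5 = NOT A = NOT False = True
N6 = N2 XNOR A = False XNOR False = True
N7 = N5 OR N1 = True OR True = True
N8 = N6 XOR N7 = True XOR True = False
N9 = N3 AND N6 = False AND True = False
N11 = N7 AND N4 = True AND False = False
N12 = N11 XOR N9 = False XOR False = False
N14 = N5 NOR N12 = True NOR False = False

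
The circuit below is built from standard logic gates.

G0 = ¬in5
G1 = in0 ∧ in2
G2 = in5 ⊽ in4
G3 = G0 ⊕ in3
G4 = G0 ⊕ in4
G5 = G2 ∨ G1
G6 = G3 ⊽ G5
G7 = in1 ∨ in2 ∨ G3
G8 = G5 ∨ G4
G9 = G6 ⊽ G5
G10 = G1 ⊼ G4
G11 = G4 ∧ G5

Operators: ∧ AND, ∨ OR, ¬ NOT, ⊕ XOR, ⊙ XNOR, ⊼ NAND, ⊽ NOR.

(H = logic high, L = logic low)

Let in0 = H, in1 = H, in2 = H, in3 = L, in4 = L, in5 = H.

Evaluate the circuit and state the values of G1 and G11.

G0 = NOT in5 = NOT H = L
G1 = in0 AND in2 = H AND H = H
G2 = in5 NOR in4 = H NOR L = L
G4 = G0 XOR in4 = L XOR L = L
G5 = G2 OR G1 = L OR H = H
G11 = G4 AND G5 = L AND H = L

G1 = H, G11 = L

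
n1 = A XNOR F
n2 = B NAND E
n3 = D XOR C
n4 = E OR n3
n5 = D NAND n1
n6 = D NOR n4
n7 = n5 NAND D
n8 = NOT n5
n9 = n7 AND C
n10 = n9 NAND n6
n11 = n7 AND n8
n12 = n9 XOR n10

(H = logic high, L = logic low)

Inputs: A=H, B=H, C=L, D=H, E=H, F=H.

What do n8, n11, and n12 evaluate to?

n1 = A XNOR F = H XNOR H = H
n3 = D XOR C = H XOR L = H
n4 = E OR n3 = H OR H = H
n5 = D NAND n1 = H NAND H = L
n6 = D NOR n4 = H NOR H = L
n7 = n5 NAND D = L NAND H = H
n8 = NOT n5 = NOT L = H
n9 = n7 AND C = H AND L = L
n10 = n9 NAND n6 = L NAND L = H
n11 = n7 AND n8 = H AND H = H
n12 = n9 XOR n10 = L XOR H = H

n8 = H, n11 = H, n12 = H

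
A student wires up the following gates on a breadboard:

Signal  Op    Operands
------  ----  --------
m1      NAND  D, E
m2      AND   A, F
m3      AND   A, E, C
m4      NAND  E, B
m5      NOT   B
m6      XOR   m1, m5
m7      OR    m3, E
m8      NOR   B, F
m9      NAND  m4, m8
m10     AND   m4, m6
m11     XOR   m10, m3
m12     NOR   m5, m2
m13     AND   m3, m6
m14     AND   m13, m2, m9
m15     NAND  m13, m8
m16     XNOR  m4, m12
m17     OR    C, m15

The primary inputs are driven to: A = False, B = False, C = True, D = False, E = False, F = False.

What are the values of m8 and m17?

m8 = True  m17 = True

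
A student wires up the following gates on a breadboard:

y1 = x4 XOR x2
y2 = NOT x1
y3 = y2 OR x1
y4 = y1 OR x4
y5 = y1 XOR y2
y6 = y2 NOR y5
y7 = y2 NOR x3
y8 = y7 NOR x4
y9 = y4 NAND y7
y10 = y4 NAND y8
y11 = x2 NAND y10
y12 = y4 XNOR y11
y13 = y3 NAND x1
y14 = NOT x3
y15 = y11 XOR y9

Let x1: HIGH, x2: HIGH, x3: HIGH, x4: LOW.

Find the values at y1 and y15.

y1 = HIGH, y15 = LOW

y1 = x4 XOR x2 = LOW XOR HIGH = HIGH
y2 = NOT x1 = NOT HIGH = LOW
y4 = y1 OR x4 = HIGH OR LOW = HIGH
y7 = y2 NOR x3 = LOW NOR HIGH = LOW
y8 = y7 NOR x4 = LOW NOR LOW = HIGH
y9 = y4 NAND y7 = HIGH NAND LOW = HIGH
y10 = y4 NAND y8 = HIGH NAND HIGH = LOW
y11 = x2 NAND y10 = HIGH NAND LOW = HIGH
y15 = y11 XOR y9 = HIGH XOR HIGH = LOW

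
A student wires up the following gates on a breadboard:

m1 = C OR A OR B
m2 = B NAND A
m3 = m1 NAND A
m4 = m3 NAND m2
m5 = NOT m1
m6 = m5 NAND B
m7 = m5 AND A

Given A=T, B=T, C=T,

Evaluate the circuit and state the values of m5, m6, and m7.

m5 = F, m6 = T, m7 = F

m1 = C OR A OR B = T OR T OR T = T
m5 = NOT m1 = NOT T = F
m6 = m5 NAND B = F NAND T = T
m7 = m5 AND A = F AND T = F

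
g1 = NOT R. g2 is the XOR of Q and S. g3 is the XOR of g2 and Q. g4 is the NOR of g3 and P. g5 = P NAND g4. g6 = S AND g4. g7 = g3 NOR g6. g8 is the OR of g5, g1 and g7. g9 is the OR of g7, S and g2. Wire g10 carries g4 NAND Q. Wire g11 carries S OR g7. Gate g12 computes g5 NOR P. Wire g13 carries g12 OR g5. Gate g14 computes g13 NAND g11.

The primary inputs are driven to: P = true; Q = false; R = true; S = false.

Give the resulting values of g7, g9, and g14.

g7 = true  g9 = true  g14 = false

g2 = Q XOR S = false XOR false = false
g3 = g2 XOR Q = false XOR false = false
g4 = g3 NOR P = false NOR true = false
g5 = P NAND g4 = true NAND false = true
g6 = S AND g4 = false AND false = false
g7 = g3 NOR g6 = false NOR false = true
g9 = g7 OR S OR g2 = true OR false OR false = true
g11 = S OR g7 = false OR true = true
g12 = g5 NOR P = true NOR true = false
g13 = g12 OR g5 = false OR true = true
g14 = g13 NAND g11 = true NAND true = false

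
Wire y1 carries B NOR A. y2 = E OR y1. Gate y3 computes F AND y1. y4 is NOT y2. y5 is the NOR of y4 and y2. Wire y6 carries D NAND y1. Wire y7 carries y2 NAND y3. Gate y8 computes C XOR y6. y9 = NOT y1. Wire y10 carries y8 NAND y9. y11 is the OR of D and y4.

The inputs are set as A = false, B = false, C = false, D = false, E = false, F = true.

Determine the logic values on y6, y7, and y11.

y6 = true, y7 = false, y11 = false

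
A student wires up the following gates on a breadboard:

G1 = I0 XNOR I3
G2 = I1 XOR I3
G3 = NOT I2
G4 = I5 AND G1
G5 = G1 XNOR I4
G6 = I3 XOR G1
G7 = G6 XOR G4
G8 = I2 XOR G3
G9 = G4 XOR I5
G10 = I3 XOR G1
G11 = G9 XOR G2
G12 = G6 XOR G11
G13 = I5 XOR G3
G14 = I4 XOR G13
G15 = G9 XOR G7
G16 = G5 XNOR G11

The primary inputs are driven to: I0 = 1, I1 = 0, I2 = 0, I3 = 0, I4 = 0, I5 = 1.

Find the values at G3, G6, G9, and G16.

G3 = 1  G6 = 0  G9 = 1  G16 = 1

G1 = I0 XNOR I3 = 1 XNOR 0 = 0
G2 = I1 XOR I3 = 0 XOR 0 = 0
G3 = NOT I2 = NOT 0 = 1
G4 = I5 AND G1 = 1 AND 0 = 0
G5 = G1 XNOR I4 = 0 XNOR 0 = 1
G6 = I3 XOR G1 = 0 XOR 0 = 0
G9 = G4 XOR I5 = 0 XOR 1 = 1
G11 = G9 XOR G2 = 1 XOR 0 = 1
G16 = G5 XNOR G11 = 1 XNOR 1 = 1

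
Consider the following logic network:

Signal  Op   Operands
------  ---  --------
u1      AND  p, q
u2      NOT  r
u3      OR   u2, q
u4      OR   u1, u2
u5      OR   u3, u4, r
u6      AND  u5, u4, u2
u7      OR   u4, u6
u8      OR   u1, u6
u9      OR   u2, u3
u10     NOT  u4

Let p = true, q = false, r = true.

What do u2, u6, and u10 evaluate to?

u1 = p AND q = true AND false = false
u2 = NOT r = NOT true = false
u3 = u2 OR q = false OR false = false
u4 = u1 OR u2 = false OR false = false
u5 = u3 OR u4 OR r = false OR false OR true = true
u6 = u5 AND u4 AND u2 = true AND false AND false = false
u10 = NOT u4 = NOT false = true

u2 = false, u6 = false, u10 = true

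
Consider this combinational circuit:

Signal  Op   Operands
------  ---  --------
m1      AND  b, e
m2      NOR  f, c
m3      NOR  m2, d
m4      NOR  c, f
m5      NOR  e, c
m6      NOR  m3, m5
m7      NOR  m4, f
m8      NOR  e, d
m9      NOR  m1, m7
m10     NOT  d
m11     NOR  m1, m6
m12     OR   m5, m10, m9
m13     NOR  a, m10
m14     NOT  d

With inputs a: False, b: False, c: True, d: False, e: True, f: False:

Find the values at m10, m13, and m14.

m10 = NOT d = NOT False = True
m13 = a NOR m10 = False NOR True = False
m14 = NOT d = NOT False = True

m10 = True  m13 = False  m14 = True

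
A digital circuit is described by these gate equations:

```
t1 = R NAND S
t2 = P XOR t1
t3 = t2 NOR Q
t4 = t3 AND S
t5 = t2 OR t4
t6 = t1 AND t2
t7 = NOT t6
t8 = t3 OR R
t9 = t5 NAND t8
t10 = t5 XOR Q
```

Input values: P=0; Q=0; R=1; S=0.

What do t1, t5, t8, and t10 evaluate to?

t1 = 1; t5 = 1; t8 = 1; t10 = 1

t1 = R NAND S = 1 NAND 0 = 1
t2 = P XOR t1 = 0 XOR 1 = 1
t3 = t2 NOR Q = 1 NOR 0 = 0
t4 = t3 AND S = 0 AND 0 = 0
t5 = t2 OR t4 = 1 OR 0 = 1
t8 = t3 OR R = 0 OR 1 = 1
t10 = t5 XOR Q = 1 XOR 0 = 1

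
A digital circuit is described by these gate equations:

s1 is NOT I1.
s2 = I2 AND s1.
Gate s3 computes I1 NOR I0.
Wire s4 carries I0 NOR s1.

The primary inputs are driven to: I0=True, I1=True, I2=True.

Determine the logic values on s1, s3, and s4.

s1 = False, s3 = False, s4 = False

s1 = NOT I1 = NOT True = False
s3 = I1 NOR I0 = True NOR True = False
s4 = I0 NOR s1 = True NOR False = False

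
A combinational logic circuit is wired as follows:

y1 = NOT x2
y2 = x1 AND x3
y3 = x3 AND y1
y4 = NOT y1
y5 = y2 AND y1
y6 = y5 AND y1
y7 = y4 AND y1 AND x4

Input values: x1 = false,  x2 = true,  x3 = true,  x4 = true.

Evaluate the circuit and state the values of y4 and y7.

y4 = true, y7 = false

y1 = NOT x2 = NOT true = false
y4 = NOT y1 = NOT false = true
y7 = y4 AND y1 AND x4 = true AND false AND true = false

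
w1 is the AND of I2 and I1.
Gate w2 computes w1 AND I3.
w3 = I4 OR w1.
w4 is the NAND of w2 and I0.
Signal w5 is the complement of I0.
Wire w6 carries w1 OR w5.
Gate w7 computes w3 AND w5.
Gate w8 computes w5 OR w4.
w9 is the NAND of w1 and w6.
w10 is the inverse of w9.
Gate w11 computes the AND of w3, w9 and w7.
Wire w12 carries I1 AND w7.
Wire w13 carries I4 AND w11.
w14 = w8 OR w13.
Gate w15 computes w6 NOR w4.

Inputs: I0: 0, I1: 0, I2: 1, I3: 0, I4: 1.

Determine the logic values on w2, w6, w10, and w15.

w1 = I2 AND I1 = 1 AND 0 = 0
w2 = w1 AND I3 = 0 AND 0 = 0
w4 = w2 NAND I0 = 0 NAND 0 = 1
w5 = NOT I0 = NOT 0 = 1
w6 = w1 OR w5 = 0 OR 1 = 1
w9 = w1 NAND w6 = 0 NAND 1 = 1
w10 = NOT w9 = NOT 1 = 0
w15 = w6 NOR w4 = 1 NOR 1 = 0

w2 = 0  w6 = 1  w10 = 0  w15 = 0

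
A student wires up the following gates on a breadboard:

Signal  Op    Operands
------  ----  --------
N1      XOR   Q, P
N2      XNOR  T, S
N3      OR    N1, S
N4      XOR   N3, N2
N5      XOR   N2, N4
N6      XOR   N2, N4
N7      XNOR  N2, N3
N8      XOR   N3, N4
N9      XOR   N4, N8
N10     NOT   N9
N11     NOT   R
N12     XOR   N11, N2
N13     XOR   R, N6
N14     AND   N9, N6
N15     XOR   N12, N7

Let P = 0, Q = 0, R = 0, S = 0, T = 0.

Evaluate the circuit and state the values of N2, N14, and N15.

N1 = Q XOR P = 0 XOR 0 = 0
N2 = T XNOR S = 0 XNOR 0 = 1
N3 = N1 OR S = 0 OR 0 = 0
N4 = N3 XOR N2 = 0 XOR 1 = 1
N6 = N2 XOR N4 = 1 XOR 1 = 0
N7 = N2 XNOR N3 = 1 XNOR 0 = 0
N8 = N3 XOR N4 = 0 XOR 1 = 1
N9 = N4 XOR N8 = 1 XOR 1 = 0
N11 = NOT R = NOT 0 = 1
N12 = N11 XOR N2 = 1 XOR 1 = 0
N14 = N9 AND N6 = 0 AND 0 = 0
N15 = N12 XOR N7 = 0 XOR 0 = 0

N2 = 1  N14 = 0  N15 = 0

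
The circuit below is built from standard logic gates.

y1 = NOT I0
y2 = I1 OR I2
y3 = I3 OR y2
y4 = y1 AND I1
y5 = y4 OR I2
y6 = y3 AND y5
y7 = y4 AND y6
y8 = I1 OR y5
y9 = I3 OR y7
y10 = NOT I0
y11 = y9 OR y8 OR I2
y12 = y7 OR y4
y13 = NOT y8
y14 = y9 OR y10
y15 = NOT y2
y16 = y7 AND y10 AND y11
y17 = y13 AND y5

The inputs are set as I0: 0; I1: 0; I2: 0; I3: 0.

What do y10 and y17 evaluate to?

y1 = NOT I0 = NOT 0 = 1
y4 = y1 AND I1 = 1 AND 0 = 0
y5 = y4 OR I2 = 0 OR 0 = 0
y8 = I1 OR y5 = 0 OR 0 = 0
y10 = NOT I0 = NOT 0 = 1
y13 = NOT y8 = NOT 0 = 1
y17 = y13 AND y5 = 1 AND 0 = 0

y10 = 1, y17 = 0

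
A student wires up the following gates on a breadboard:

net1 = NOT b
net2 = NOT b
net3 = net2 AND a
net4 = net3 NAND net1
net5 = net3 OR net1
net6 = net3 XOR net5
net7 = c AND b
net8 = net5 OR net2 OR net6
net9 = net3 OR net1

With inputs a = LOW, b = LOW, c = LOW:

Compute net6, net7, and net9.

net6 = HIGH, net7 = LOW, net9 = HIGH

net1 = NOT b = NOT LOW = HIGH
net2 = NOT b = NOT LOW = HIGH
net3 = net2 AND a = HIGH AND LOW = LOW
net5 = net3 OR net1 = LOW OR HIGH = HIGH
net6 = net3 XOR net5 = LOW XOR HIGH = HIGH
net7 = c AND b = LOW AND LOW = LOW
net9 = net3 OR net1 = LOW OR HIGH = HIGH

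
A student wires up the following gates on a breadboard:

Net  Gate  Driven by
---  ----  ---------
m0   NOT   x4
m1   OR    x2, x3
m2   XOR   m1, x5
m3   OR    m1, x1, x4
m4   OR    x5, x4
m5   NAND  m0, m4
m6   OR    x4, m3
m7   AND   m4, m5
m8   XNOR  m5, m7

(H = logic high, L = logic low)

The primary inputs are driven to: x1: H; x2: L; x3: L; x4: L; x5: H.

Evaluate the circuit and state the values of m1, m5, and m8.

m1 = L, m5 = L, m8 = H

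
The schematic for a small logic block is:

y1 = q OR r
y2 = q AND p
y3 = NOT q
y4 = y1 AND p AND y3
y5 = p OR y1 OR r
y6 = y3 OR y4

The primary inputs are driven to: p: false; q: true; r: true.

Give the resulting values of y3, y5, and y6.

y3 = false; y5 = true; y6 = false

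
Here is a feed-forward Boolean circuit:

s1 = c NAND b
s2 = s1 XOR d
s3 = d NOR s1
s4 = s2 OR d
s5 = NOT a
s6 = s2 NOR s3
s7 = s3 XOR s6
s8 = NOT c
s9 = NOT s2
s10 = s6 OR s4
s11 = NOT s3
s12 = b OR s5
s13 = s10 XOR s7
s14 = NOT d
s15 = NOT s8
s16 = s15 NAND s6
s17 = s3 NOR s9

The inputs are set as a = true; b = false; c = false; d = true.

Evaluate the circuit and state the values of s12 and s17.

s1 = c NAND b = false NAND false = true
s2 = s1 XOR d = true XOR true = false
s3 = d NOR s1 = true NOR true = false
s5 = NOT a = NOT true = false
s9 = NOT s2 = NOT false = true
s12 = b OR s5 = false OR false = false
s17 = s3 NOR s9 = false NOR true = false

s12 = false, s17 = false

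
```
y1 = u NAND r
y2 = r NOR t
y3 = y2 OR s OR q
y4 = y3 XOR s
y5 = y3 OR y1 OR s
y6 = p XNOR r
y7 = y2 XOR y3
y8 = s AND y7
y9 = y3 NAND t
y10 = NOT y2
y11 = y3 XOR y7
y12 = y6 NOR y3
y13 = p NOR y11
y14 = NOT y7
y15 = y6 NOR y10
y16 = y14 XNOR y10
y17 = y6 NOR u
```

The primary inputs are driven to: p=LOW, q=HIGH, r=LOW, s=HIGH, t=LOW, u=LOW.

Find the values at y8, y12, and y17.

y2 = r NOR t = LOW NOR LOW = HIGH
y3 = y2 OR s OR q = HIGH OR HIGH OR HIGH = HIGH
y6 = p XNOR r = LOW XNOR LOW = HIGH
y7 = y2 XOR y3 = HIGH XOR HIGH = LOW
y8 = s AND y7 = HIGH AND LOW = LOW
y12 = y6 NOR y3 = HIGH NOR HIGH = LOW
y17 = y6 NOR u = HIGH NOR LOW = LOW

y8 = LOW; y12 = LOW; y17 = LOW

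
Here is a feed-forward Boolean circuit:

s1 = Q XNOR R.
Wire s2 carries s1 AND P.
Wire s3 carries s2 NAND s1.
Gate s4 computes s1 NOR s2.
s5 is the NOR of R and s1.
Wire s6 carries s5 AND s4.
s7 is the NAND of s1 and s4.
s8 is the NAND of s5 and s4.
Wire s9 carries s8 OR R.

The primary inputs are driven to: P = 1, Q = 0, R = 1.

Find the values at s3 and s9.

s1 = Q XNOR R = 0 XNOR 1 = 0
s2 = s1 AND P = 0 AND 1 = 0
s3 = s2 NAND s1 = 0 NAND 0 = 1
s4 = s1 NOR s2 = 0 NOR 0 = 1
s5 = R NOR s1 = 1 NOR 0 = 0
s8 = s5 NAND s4 = 0 NAND 1 = 1
s9 = s8 OR R = 1 OR 1 = 1

s3 = 1, s9 = 1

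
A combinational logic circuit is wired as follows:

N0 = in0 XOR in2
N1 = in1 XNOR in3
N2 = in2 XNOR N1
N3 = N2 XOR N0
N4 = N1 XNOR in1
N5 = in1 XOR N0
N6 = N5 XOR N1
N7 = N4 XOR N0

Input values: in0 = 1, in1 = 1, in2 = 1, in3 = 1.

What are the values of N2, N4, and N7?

N2 = 1  N4 = 1  N7 = 1

N0 = in0 XOR in2 = 1 XOR 1 = 0
N1 = in1 XNOR in3 = 1 XNOR 1 = 1
N2 = in2 XNOR N1 = 1 XNOR 1 = 1
N4 = N1 XNOR in1 = 1 XNOR 1 = 1
N7 = N4 XOR N0 = 1 XOR 0 = 1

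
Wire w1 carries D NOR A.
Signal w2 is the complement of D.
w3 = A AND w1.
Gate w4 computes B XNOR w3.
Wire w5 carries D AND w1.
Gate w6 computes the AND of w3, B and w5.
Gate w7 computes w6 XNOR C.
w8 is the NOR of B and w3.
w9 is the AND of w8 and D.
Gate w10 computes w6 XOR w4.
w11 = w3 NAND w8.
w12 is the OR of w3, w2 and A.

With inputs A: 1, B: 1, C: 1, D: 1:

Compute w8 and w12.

w8 = 0; w12 = 1

w1 = D NOR A = 1 NOR 1 = 0
w2 = NOT D = NOT 1 = 0
w3 = A AND w1 = 1 AND 0 = 0
w8 = B NOR w3 = 1 NOR 0 = 0
w12 = w3 OR w2 OR A = 0 OR 0 OR 1 = 1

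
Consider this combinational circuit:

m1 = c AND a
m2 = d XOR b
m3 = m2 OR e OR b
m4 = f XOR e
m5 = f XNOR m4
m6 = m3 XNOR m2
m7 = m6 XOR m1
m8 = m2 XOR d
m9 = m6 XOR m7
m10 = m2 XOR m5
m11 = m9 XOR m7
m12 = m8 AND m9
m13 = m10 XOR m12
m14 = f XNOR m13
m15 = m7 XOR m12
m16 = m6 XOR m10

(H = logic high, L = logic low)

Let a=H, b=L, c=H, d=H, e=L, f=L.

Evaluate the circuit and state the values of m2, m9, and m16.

m1 = c AND a = H AND H = H
m2 = d XOR b = H XOR L = H
m3 = m2 OR e OR b = H OR L OR L = H
m4 = f XOR e = L XOR L = L
m5 = f XNOR m4 = L XNOR L = H
m6 = m3 XNOR m2 = H XNOR H = H
m7 = m6 XOR m1 = H XOR H = L
m9 = m6 XOR m7 = H XOR L = H
m10 = m2 XOR m5 = H XOR H = L
m16 = m6 XOR m10 = H XOR L = H

m2 = H, m9 = H, m16 = H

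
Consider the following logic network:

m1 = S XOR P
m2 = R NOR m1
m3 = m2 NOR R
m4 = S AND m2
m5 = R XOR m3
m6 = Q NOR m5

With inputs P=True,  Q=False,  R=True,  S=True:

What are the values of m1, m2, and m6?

m1 = False, m2 = False, m6 = False

m1 = S XOR P = True XOR True = False
m2 = R NOR m1 = True NOR False = False
m3 = m2 NOR R = False NOR True = False
m5 = R XOR m3 = True XOR False = True
m6 = Q NOR m5 = False NOR True = False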